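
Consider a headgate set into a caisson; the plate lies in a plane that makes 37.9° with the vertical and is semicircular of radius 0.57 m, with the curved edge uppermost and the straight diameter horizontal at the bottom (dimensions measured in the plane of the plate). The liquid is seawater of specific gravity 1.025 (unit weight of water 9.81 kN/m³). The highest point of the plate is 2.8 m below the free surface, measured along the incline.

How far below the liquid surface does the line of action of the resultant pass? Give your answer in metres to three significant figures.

h_p = 2.47 m

γ = 1.025 × 9.81 = 10.05525 kN/m³.
The plate makes 37.9° with the vertical, i.e. θ = 90° − 37.9° = 52.1° to the horizontal. Measuring y along the incline from the free-surface line, vertical depth h = y·sinθ with sinθ = 0.789084.
The centroid lies 4r/(3π) = 0.241916 m above the diameter, so r − 4r/(3π) = 0.57 − 0.241916 = 0.328084 m below the topmost point, so y_c = 2.8 + 0.328084 = 3.12808 m and h_c = 3.12808 × 0.789084 = 2.46832 m.
A = πr²/2 = π × 0.57²/2 = 0.510352 m².
Resultant F = γ·h_c·A = 10.05525 × 2.46832 × 0.510352 = 12.6667 kN.
I_c = (π/8 − 8/(9π))·r⁴ = 0.109757 × 0.57⁴ = 0.011586 m⁴.
Centre of pressure: y_p = y_c + I_c/(y_c·A) = 3.12808 + 0.011586/(3.12808 × 0.510352) = 3.12808 + 0.00725748 = 3.13534 m along the plane.
Vertically, h_p = y_p·sinθ = 3.13534 × 0.789084 = 2.47405 m.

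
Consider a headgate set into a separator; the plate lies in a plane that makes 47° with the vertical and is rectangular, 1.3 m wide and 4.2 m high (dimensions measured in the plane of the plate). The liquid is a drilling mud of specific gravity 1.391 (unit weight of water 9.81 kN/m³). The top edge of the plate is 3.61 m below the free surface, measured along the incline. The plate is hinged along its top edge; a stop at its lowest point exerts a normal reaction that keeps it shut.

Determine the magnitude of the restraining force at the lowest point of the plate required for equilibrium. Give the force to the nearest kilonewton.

γ = 1.391 × 9.81 = 13.64571 kN/m³.
The plate makes 47° with the vertical, i.e. θ = 90° − 47° = 43° to the horizontal. Measuring y along the incline from the free-surface line, vertical depth h = y·sinθ with sinθ = 0.681998.
The centroid lies 4.2/2 = 2.1 m below the top edge, so y_c = 3.61 + 2.1 = 5.71 m and h_c = 5.71 × 0.681998 = 3.89421 m.
A = 1.3 × 4.2 = 5.46 m².
Resultant F = γ·h_c·A = 13.64571 × 3.89421 × 5.46 = 290.14 kN.
I_c = b·h³/12 = 1.3 × 4.2³/12 = 8.0262 m⁴.
Centre of pressure: y_p = y_c + I_c/(y_c·A) = 5.71 + 8.0262/(5.71 × 5.46) = 5.71 + 0.257443 = 5.96744 m along the plane.
The resultant acts 2.1 + 0.257443 = 2.35744 m (along the plate) below the hinge at the top edge, so the moment about the hinge is M = F × 2.35744 = 290.14 × 2.35744 = 683.988 kN·m.
A normal force at the bottom, 4.2 m from the hinge, must supply this moment: P = 683.988/4.2 = 162.854 kN.

P ≈ 163 kN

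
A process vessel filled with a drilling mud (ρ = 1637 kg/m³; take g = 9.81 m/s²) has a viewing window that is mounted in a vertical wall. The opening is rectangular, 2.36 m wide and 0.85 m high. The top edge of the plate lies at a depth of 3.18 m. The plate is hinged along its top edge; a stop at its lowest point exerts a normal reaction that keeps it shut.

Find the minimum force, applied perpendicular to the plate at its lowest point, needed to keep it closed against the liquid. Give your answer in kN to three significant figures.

γ = ρg = 1637 × 9.81 / 1000 = 16.05897 kN/m³.
The centroid lies 0.85/2 = 0.425 m below the top edge, so the centroid depth is h_c = 3.18 + 0.425 = 3.605 m.
A = 2.36 × 0.85 = 2.006 m².
Resultant F = γ·h_c·A = 16.05897 × 3.605 × 2.006 = 116.133 kN.
I_c = b·h³/12 = 2.36 × 0.85³/12 = 0.120778 m⁴.
Centre of pressure: y_p = y_c + I_c/(y_c·A) = 3.605 + 0.120778/(3.605 × 2.006) = 3.605 + 0.0167014 = 3.6217 m along the plane.
The resultant acts 0.425 + 0.0167014 = 0.441701 m (along the plate) below the hinge at the top edge, so the moment about the hinge is M = F × 0.441701 = 116.133 × 0.441701 = 51.2961 kN·m.
A normal force at the bottom, 0.85 m from the hinge, must supply this moment: P = 51.2961/0.85 = 60.3484 kN.

P ≈ 60.3 kN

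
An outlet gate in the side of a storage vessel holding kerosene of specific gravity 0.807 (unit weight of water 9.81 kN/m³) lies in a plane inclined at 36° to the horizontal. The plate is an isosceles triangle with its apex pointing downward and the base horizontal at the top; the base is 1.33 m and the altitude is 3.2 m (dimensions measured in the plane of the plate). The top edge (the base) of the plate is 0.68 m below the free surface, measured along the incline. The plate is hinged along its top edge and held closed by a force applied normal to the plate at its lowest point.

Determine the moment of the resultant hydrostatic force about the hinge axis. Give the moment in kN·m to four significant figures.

γ = 0.807 × 9.81 = 7.91667 kN/m³.
Let θ = 36° be the plate's angle to the horizontal; measure y along the incline from where the plane meets the free surface. Vertical depth h = y·sinθ with sinθ = 0.587785.
With the apex down, the centroid sits h/3 = 3.2/3 = 1.06667 m below the base (the top edge), so y_c = 0.68 + 1.06667 = 1.74667 m and h_c = 1.74667 × 0.587785 = 1.02667 m.
A = ½ × 1.33 × 3.2 = 2.128 m².
Resultant F = γ·h_c·A = 7.91667 × 1.02667 × 2.128 = 17.296 kN.
I_c = b·h³/36 = 1.33 × 3.2³/36 = 1.2106 m⁴.
Centre of pressure: y_p = y_c + I_c/(y_c·A) = 1.74667 + 1.2106/(1.74667 × 2.128) = 1.74667 + 0.3257 = 2.07237 m along the plane.
The resultant acts 1.06667 + 0.3257 = 1.39237 m (along the plate) below the hinge at the top edge, so the moment about the hinge is M = F × 1.39237 = 17.296 × 1.39237 = 24.0824 kN·m.

M ≈ 24.08 kN·m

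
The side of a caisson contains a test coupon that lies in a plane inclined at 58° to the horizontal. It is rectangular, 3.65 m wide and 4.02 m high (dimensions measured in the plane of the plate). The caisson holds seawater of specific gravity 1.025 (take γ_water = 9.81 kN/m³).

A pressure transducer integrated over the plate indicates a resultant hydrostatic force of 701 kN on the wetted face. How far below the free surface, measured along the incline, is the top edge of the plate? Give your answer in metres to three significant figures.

y_top ≈ 3.59 m

γ = 1.025 × 9.81 = 10.05525 kN/m³.
A = 3.65 × 4.02 = 14.673 m².
From F = γ·h_c·A, the centroid depth is h_c = 701/(10.05525 × 14.673) = 4.75123 m.
Let θ = 58° be the plate's angle to the horizontal; measure y along the incline from where the plane meets the free surface. Vertical depth h = y·sinθ with sinθ = 0.848048.
Along the incline, y_c = h_c/sinθ = 4.75123/0.848048 = 5.60255 m.
The centroid lies 4.02/2 = 2.01 m below the top edge, so the top edge sits at y_top = 5.60255 − 2.01 = 3.59255 m along the incline.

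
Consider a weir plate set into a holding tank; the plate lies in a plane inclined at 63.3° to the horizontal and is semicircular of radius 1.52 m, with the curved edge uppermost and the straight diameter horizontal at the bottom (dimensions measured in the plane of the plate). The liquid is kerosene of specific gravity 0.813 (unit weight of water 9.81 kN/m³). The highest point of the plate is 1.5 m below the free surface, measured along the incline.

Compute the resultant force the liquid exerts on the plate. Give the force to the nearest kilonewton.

F ≈ 61 kN

γ = 0.813 × 9.81 = 7.97553 kN/m³.
Let θ = 63.3° be the plate's angle to the horizontal; measure y along the incline from where the plane meets the free surface. Vertical depth h = y·sinθ with sinθ = 0.893371.
The centroid lies 4r/(3π) = 0.645108 m above the diameter, so r − 4r/(3π) = 1.52 − 0.645108 = 0.874892 m below the topmost point, so y_c = 1.5 + 0.874892 = 2.37489 m and h_c = 2.37489 × 0.893371 = 2.12166 m.
A = πr²/2 = π × 1.52²/2 = 3.62917 m².
Resultant F = γ·h_c·A = 7.97553 × 2.12166 × 3.62917 = 61.4105 kN.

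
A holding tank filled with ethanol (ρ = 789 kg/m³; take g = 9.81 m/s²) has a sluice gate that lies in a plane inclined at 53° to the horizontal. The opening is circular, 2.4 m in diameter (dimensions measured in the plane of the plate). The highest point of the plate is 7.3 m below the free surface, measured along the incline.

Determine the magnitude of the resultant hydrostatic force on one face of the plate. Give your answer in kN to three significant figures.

F ≈ 238 kN

γ = ρg = 789 × 9.81 / 1000 = 7.74009 kN/m³.
Let θ = 53° be the plate's angle to the horizontal; measure y along the incline from where the plane meets the free surface. Vertical depth h = y·sinθ with sinθ = 0.798636.
The centroid is at the centre, 1.2 m below the top of the plate, so y_c = 7.3 + 1.2 = 8.5 m and h_c = 8.5 × 0.798636 = 6.78841 m.
A = π(1.2)² = 4.52389 m².
Resultant F = γ·h_c·A = 7.74009 × 6.78841 × 4.52389 = 237.698 kN.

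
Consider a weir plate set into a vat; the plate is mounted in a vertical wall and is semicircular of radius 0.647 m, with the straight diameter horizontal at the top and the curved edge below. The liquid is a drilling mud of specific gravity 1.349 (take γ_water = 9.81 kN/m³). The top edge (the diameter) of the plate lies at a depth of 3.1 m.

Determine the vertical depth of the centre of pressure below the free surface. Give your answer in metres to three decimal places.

h_p = 3.383 m

γ = 1.349 × 9.81 = 13.23369 kN/m³.
The centroid of a semicircle lies 4r/(3π) = 0.274595 m from the diameter, here below the top edge, so the centroid depth is h_c = 3.1 + 0.274595 = 3.3746 m.
A = πr²/2 = π × 0.647²/2 = 0.657549 m².
Resultant F = γ·h_c·A = 13.23369 × 3.3746 × 0.657549 = 29.3651 kN.
I_c = (π/8 − 8/(9π))·r⁴ = 0.109757 × 0.647⁴ = 0.0192331 m⁴.
Centre of pressure: y_p = y_c + I_c/(y_c·A) = 3.3746 + 0.0192331/(3.3746 × 0.657549) = 3.3746 + 0.0086676 = 3.38327 m along the plane.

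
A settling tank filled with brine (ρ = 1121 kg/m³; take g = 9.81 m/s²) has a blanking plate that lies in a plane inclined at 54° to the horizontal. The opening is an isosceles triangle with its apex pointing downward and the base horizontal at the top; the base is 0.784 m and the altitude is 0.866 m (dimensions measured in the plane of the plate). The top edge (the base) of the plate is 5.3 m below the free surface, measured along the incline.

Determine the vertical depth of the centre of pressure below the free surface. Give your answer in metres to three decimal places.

h_p = 4.527 m

γ = ρg = 1121 × 9.81 / 1000 = 10.99701 kN/m³.
Let θ = 54° be the plate's angle to the horizontal; measure y along the incline from where the plane meets the free surface. Vertical depth h = y·sinθ with sinθ = 0.809017.
With the apex down, the centroid sits h/3 = 0.866/3 = 0.288667 m below the base (the top edge), so y_c = 5.3 + 0.288667 = 5.58867 m and h_c = 5.58867 × 0.809017 = 4.52133 m.
A = ½ × 0.784 × 0.866 = 0.339472 m².
Resultant F = γ·h_c·A = 10.99701 × 4.52133 × 0.339472 = 16.8789 kN.
I_c = b·h³/36 = 0.784 × 0.866³/36 = 0.0141438 m⁴.
Centre of pressure: y_p = y_c + I_c/(y_c·A) = 5.58867 + 0.0141438/(5.58867 × 0.339472) = 5.58867 + 0.0074551 = 5.59613 m along the plane.
Vertically, h_p = y_p·sinθ = 5.59613 × 0.809017 = 4.52736 m.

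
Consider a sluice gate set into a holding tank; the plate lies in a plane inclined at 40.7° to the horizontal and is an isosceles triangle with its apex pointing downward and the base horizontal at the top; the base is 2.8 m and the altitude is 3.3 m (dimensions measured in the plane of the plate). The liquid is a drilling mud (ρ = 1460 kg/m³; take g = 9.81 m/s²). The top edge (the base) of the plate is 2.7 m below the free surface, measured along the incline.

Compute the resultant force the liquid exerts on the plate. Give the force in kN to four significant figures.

γ = ρg = 1460 × 9.81 / 1000 = 14.3226 kN/m³.
Let θ = 40.7° be the plate's angle to the horizontal; measure y along the incline from where the plane meets the free surface. Vertical depth h = y·sinθ with sinθ = 0.652098.
With the apex down, the centroid sits h/3 = 3.3/3 = 1.1 m below the base (the top edge), so y_c = 2.7 + 1.1 = 3.8 m and h_c = 3.8 × 0.652098 = 2.47797 m.
A = ½ × 2.8 × 3.3 = 4.62 m².
Resultant F = γ·h_c·A = 14.3226 × 2.47797 × 4.62 = 163.968 kN.

F ≈ 164.0 kN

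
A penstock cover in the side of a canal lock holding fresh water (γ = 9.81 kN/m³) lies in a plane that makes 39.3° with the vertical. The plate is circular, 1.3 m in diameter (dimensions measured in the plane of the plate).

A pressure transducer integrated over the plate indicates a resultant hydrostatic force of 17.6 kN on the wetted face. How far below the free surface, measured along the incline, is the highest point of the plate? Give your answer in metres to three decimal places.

y_top ≈ 1.097 m

γ = 9.81 kN/m³.
A = π(0.65)² = 1.32732 m².
From F = γ·h_c·A, the centroid depth is h_c = 17.6/(9.81 × 1.32732) = 1.35166 m.
The plate makes 39.3° with the vertical, i.e. θ = 90° − 39.3° = 50.7° to the horizontal. Measuring y along the incline from the free-surface line, vertical depth h = y·sinθ with sinθ = 0.773840.
Along the incline, y_c = h_c/sinθ = 1.35166/0.773840 = 1.74669 m.
The centroid is at the centre, 0.65 m below the top of the plate, so the highest point sits at y_top = 1.74669 − 0.65 = 1.09669 m along the incline.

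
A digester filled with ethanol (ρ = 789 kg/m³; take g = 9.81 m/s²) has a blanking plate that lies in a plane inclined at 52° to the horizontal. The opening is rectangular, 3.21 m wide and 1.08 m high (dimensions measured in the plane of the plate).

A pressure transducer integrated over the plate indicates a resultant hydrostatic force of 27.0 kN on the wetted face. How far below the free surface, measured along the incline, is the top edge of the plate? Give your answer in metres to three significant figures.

y_top ≈ 0.737 m

γ = ρg = 789 × 9.81 / 1000 = 7.74009 kN/m³.
A = 3.21 × 1.08 = 3.4668 m².
From F = γ·h_c·A, the centroid depth is h_c = 27.0/(7.74009 × 3.4668) = 1.00621 m.
Let θ = 52° be the plate's angle to the horizontal; measure y along the incline from where the plane meets the free surface. Vertical depth h = y·sinθ with sinθ = 0.788011.
Along the incline, y_c = h_c/sinθ = 1.00621/0.788011 = 1.2769 m.
The centroid lies 1.08/2 = 0.54 m below the top edge, so the top edge sits at y_top = 1.2769 − 0.54 = 0.7369 m along the incline.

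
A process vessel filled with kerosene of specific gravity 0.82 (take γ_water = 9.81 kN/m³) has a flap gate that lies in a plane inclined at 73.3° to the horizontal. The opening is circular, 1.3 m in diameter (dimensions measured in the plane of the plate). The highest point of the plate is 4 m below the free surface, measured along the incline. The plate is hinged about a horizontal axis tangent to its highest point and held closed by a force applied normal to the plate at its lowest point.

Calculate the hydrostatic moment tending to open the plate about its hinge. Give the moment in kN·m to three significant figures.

M ≈ 32.0 kN·m

γ = 0.82 × 9.81 = 8.0442 kN/m³.
Let θ = 73.3° be the plate's angle to the horizontal; measure y along the incline from where the plane meets the free surface. Vertical depth h = y·sinθ with sinθ = 0.957822.
The centroid is at the centre, 0.65 m below the top of the plate, so y_c = 4 + 0.65 = 4.65 m and h_c = 4.65 × 0.957822 = 4.45387 m.
A = π(0.65)² = 1.32732 m².
Resultant F = γ·h_c·A = 8.0442 × 4.45387 × 1.32732 = 47.555 kN.
I_c = πr⁴/4 = π × 0.65⁴/4 = 0.140198 m⁴.
Centre of pressure: y_p = y_c + I_c/(y_c·A) = 4.65 + 0.140198/(4.65 × 1.32732) = 4.65 + 0.022715 = 4.67272 m along the plane.
The resultant acts 0.65 + 0.022715 = 0.672715 m (along the plate) below the hinge at the top edge, so the moment about the hinge is M = F × 0.672715 = 47.555 × 0.672715 = 31.991 kN·m.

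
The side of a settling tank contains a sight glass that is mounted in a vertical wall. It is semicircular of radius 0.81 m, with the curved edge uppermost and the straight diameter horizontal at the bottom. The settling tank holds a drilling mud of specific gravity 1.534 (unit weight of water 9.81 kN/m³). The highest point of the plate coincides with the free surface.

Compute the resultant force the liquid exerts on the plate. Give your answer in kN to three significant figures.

γ = 1.534 × 9.81 = 15.04854 kN/m³.
The centroid lies 4r/(3π) = 0.343775 m above the diameter, so r − 4r/(3π) = 0.81 − 0.343775 = 0.466225 m below the topmost point, so the centroid depth is h_c = 0.466225 m.
A = πr²/2 = π × 0.81²/2 = 1.0306 m².
Resultant F = γ·h_c·A = 15.04854 × 0.466225 × 1.0306 = 7.2307 kN.

F ≈ 7.23 kN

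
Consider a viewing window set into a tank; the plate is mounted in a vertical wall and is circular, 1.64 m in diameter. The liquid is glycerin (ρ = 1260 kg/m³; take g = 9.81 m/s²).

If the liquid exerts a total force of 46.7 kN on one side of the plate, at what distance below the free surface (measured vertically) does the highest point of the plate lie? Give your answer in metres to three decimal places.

d_top ≈ 0.969 m

γ = ρg = 1260 × 9.81 / 1000 = 12.3606 kN/m³.
A = π(0.82)² = 2.11241 m².
From F = γ·h_c·A, the centroid depth is h_c = 46.7/(12.3606 × 2.11241) = 1.78854 m.
The centroid is at the centre, 0.82 m below the top of the plate, so the highest point sits at h_top = 1.78854 − 0.82 = 0.96854 m below the surface.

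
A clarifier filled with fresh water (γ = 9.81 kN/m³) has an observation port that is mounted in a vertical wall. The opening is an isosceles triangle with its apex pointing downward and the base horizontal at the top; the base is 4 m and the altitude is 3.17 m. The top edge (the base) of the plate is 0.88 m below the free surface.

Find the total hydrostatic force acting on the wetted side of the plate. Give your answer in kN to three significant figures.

F ≈ 120 kN

γ = 9.81 kN/m³.
With the apex down, the centroid sits h/3 = 3.17/3 = 1.05667 m below the base (the top edge), so the centroid depth is h_c = 0.88 + 1.05667 = 1.93667 m.
A = ½ × 4 × 3.17 = 6.34 m².
Resultant F = γ·h_c·A = 9.81 × 1.93667 × 6.34 = 120.452 kN.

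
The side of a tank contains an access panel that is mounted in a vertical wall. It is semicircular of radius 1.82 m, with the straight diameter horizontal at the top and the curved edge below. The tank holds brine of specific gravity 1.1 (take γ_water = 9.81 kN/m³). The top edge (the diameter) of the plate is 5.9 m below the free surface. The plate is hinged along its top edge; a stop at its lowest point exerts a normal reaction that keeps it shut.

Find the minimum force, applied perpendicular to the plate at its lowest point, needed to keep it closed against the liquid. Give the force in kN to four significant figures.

P ≈ 166.1 kN

γ = 1.1 × 9.81 = 10.791 kN/m³.
The centroid of a semicircle lies 4r/(3π) = 0.772432 m from the diameter, here below the top edge, so the centroid depth is h_c = 5.9 + 0.772432 = 6.67243 m.
A = πr²/2 = π × 1.82²/2 = 5.20311 m².
Resultant F = γ·h_c·A = 10.791 × 6.67243 × 5.20311 = 374.635 kN.
I_c = (π/8 − 8/(9π))·r⁴ = 0.109757 × 1.82⁴ = 1.20425 m⁴.
Centre of pressure: y_p = y_c + I_c/(y_c·A) = 6.67243 + 1.20425/(6.67243 × 5.20311) = 6.67243 + 0.0346872 = 6.70712 m along the plane.
The resultant acts 0.772432 + 0.0346872 = 0.807119 m (along the plate) below the hinge at the top edge, so the moment about the hinge is M = F × 0.807119 = 374.635 × 0.807119 = 302.375 kN·m.
A normal force at the bottom, 1.82 m from the hinge, must supply this moment: P = 302.375/1.82 = 166.14 kN.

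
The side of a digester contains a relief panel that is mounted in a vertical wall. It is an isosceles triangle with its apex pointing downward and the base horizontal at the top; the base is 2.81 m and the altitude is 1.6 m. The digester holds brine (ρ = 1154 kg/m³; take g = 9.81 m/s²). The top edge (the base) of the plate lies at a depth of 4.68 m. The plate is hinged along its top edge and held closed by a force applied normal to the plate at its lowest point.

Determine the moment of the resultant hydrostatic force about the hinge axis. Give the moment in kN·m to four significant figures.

M ≈ 74.38 kN·m

γ = ρg = 1154 × 9.81 / 1000 = 11.32074 kN/m³.
With the apex down, the centroid sits h/3 = 1.6/3 = 0.533333 m below the base (the top edge), so the centroid depth is h_c = 4.68 + 0.533333 = 5.21333 m.
A = ½ × 2.81 × 1.6 = 2.248 m².
Resultant F = γ·h_c·A = 11.32074 × 5.21333 × 2.248 = 132.674 kN.
I_c = b·h³/36 = 2.81 × 1.6³/36 = 0.319716 m⁴.
Centre of pressure: y_p = y_c + I_c/(y_c·A) = 5.21333 + 0.319716/(5.21333 × 2.248) = 5.21333 + 0.0272805 = 5.24061 m along the plane.
The resultant acts 0.533333 + 0.0272805 = 0.560613 m (along the plate) below the hinge at the top edge, so the moment about the hinge is M = F × 0.560613 = 132.674 × 0.560613 = 74.3788 kN·m.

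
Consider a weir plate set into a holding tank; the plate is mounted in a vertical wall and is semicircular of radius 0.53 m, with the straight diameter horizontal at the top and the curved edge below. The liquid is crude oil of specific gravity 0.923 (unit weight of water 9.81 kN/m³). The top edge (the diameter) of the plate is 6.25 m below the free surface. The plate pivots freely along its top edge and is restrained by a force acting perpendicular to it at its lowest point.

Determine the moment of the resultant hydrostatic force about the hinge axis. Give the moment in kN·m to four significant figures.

M ≈ 5.897 kN·m

γ = 0.923 × 9.81 = 9.05463 kN/m³.
The centroid of a semicircle lies 4r/(3π) = 0.224939 m from the diameter, here below the top edge, so the centroid depth is h_c = 6.25 + 0.224939 = 6.47494 m.
A = πr²/2 = π × 0.53²/2 = 0.441237 m².
Resultant F = γ·h_c·A = 9.05463 × 6.47494 × 0.441237 = 25.8689 kN.
I_c = (π/8 − 8/(9π))·r⁴ = 0.109757 × 0.53⁴ = 0.00866036 m⁴.
Centre of pressure: y_p = y_c + I_c/(y_c·A) = 6.47494 + 0.00866036/(6.47494 × 0.441237) = 6.47494 + 0.0030313 = 6.47797 m along the plane.
The resultant acts 0.224939 + 0.0030313 = 0.22797 m (along the plate) below the hinge at the top edge, so the moment about the hinge is M = F × 0.22797 = 25.8689 × 0.22797 = 5.89733 kN·m.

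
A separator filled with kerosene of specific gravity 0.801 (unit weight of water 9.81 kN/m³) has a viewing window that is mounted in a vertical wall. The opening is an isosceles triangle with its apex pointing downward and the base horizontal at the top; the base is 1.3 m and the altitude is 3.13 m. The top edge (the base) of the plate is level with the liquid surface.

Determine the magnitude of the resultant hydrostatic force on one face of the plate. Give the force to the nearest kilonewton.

γ = 0.801 × 9.81 = 7.85781 kN/m³.
With the apex down, the centroid sits h/3 = 3.13/3 = 1.04333 m below the base (the top edge), so the centroid depth is h_c = 1.04333 m.
A = ½ × 1.3 × 3.13 = 2.0345 m².
Resultant F = γ·h_c·A = 7.85781 × 1.04333 × 2.0345 = 16.6794 kN.

F ≈ 17 kN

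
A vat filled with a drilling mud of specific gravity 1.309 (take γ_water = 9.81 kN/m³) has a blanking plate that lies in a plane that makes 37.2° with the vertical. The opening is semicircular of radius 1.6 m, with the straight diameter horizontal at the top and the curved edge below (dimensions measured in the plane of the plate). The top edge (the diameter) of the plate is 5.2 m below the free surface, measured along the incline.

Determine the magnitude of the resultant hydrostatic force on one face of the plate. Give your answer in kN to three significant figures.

γ = 1.309 × 9.81 = 12.84129 kN/m³.
The plate makes 37.2° with the vertical, i.e. θ = 90° − 37.2° = 52.8° to the horizontal. Measuring y along the incline from the free-surface line, vertical depth h = y·sinθ with sinθ = 0.796530.
The centroid of a semicircle lies 4r/(3π) = 0.679061 m from the diameter, here below the top edge, so y_c = 5.2 + 0.679061 = 5.87906 m and h_c = 5.87906 × 0.796530 = 4.68285 m.
A = πr²/2 = π × 1.6²/2 = 4.02124 m².
Resultant F = γ·h_c·A = 12.84129 × 4.68285 × 4.02124 = 241.813 kN.

F ≈ 242 kN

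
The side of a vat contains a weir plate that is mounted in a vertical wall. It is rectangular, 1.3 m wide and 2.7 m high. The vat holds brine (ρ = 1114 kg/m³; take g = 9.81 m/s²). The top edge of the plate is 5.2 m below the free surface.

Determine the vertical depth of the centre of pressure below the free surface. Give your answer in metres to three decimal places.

h_p = 6.643 m

γ = ρg = 1114 × 9.81 / 1000 = 10.92834 kN/m³.
The centroid lies 2.7/2 = 1.35 m below the top edge, so the centroid depth is h_c = 5.2 + 1.35 = 6.55 m.
A = 1.3 × 2.7 = 3.51 m².
Resultant F = γ·h_c·A = 10.92834 × 6.55 × 3.51 = 251.248 kN.
I_c = b·h³/12 = 1.3 × 2.7³/12 = 2.13233 m⁴.
Centre of pressure: y_p = y_c + I_c/(y_c·A) = 6.55 + 2.13233/(6.55 × 3.51) = 6.55 + 0.0927483 = 6.64275 m along the plane.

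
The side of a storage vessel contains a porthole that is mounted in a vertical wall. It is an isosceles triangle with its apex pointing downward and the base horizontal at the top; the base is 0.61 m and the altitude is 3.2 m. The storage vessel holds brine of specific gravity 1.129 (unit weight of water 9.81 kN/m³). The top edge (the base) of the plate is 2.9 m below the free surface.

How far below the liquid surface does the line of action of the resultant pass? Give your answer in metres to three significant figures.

h_p = 4.11 m

γ = 1.129 × 9.81 = 11.07549 kN/m³.
With the apex down, the centroid sits h/3 = 3.2/3 = 1.06667 m below the base (the top edge), so the centroid depth is h_c = 2.9 + 1.06667 = 3.96667 m.
A = ½ × 0.61 × 3.2 = 0.976 m².
Resultant F = γ·h_c·A = 11.07549 × 3.96667 × 0.976 = 42.8784 kN.
I_c = b·h³/36 = 0.61 × 3.2³/36 = 0.555236 m⁴.
Centre of pressure: y_p = y_c + I_c/(y_c·A) = 3.96667 + 0.555236/(3.96667 × 0.976) = 3.96667 + 0.143417 = 4.11009 m along the plane.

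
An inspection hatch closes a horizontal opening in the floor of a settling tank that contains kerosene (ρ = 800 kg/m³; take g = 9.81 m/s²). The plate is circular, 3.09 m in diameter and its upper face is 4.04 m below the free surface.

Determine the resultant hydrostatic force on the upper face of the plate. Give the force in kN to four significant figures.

F ≈ 237.8 kN

γ = ρg = 800 × 9.81 / 1000 = 7.848 kN/m³.
The plate is horizontal, so pressure is uniform at p = γ·h = 7.848 × 4.04 = 31.7059 kN/m².
A = π(1.545)² = 7.49906 m².
F = p·A = 31.7059 × 7.49906 = 237.764 kN.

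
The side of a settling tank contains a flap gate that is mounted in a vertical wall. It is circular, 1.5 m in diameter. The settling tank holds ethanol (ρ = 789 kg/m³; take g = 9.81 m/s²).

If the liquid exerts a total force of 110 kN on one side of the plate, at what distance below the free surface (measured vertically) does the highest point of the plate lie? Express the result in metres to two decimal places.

d_top ≈ 7.29 m

γ = ρg = 789 × 9.81 / 1000 = 7.74009 kN/m³.
A = π(0.75)² = 1.76715 m².
From F = γ·h_c·A, the centroid depth is h_c = 110/(7.74009 × 1.76715) = 8.04217 m.
The centroid is at the centre, 0.75 m below the top of the plate, so the highest point sits at h_top = 8.04217 − 0.75 = 7.29217 m below the surface.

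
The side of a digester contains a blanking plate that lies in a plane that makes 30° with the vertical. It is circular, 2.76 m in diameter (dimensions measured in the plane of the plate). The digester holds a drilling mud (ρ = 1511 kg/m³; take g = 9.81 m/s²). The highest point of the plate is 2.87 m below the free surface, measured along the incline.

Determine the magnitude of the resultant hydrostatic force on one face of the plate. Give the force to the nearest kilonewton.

γ = ρg = 1511 × 9.81 / 1000 = 14.82291 kN/m³.
The plate makes 30° with the vertical, i.e. θ = 90° − 30° = 60° to the horizontal. Measuring y along the incline from the free-surface line, vertical depth h = y·sinθ with sinθ = 0.866025.
The centroid is at the centre, 1.38 m below the top of the plate, so y_c = 2.87 + 1.38 = 4.25 m and h_c = 4.25 × 0.866025 = 3.68061 m.
A = π(1.38)² = 5.98285 m².
Resultant F = γ·h_c·A = 14.82291 × 3.68061 × 5.98285 = 326.408 kN.

F ≈ 326 kN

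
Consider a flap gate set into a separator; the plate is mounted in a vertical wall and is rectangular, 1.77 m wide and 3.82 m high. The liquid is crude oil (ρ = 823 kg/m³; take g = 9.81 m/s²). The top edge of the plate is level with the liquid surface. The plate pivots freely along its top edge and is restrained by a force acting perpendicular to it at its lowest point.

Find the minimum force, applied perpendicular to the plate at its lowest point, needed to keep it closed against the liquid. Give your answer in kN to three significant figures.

P ≈ 69.5 kN

γ = ρg = 823 × 9.81 / 1000 = 8.07363 kN/m³.
The centroid lies 3.82/2 = 1.91 m below the top edge, so the centroid depth is h_c = 1.91 m.
A = 1.77 × 3.82 = 6.7614 m².
Resultant F = γ·h_c·A = 8.07363 × 1.91 × 6.7614 = 104.265 kN.
I_c = b·h³/12 = 1.77 × 3.82³/12 = 8.22209 m⁴.
Centre of pressure: y_p = y_c + I_c/(y_c·A) = 1.91 + 8.22209/(1.91 × 6.7614) = 1.91 + 0.636667 = 2.54667 m along the plane.
The resultant acts 1.91 + 0.636667 = 2.54667 m (along the plate) below the hinge at the top edge, so the moment about the hinge is M = F × 2.54667 = 104.265 × 2.54667 = 265.529 kN·m.
A normal force at the bottom, 3.82 m from the hinge, must supply this moment: P = 265.529/3.82 = 69.5102 kN.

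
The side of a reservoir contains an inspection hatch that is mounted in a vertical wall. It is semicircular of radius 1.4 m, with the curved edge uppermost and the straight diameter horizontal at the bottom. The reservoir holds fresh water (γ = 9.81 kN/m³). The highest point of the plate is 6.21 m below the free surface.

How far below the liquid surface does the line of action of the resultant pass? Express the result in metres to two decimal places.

γ = 9.81 kN/m³.
The centroid lies 4r/(3π) = 0.594178 m above the diameter, so r − 4r/(3π) = 1.4 − 0.594178 = 0.805822 m below the topmost point, so the centroid depth is h_c = 6.21 + 0.805822 = 7.01582 m.
A = πr²/2 = π × 1.4²/2 = 3.07876 m².
Resultant F = γ·h_c·A = 9.81 × 7.01582 × 3.07876 = 211.896 kN.
I_c = (π/8 − 8/(9π))·r⁴ = 0.109757 × 1.4⁴ = 0.421642 m⁴.
Centre of pressure: y_p = y_c + I_c/(y_c·A) = 7.01582 + 0.421642/(7.01582 × 3.07876) = 7.01582 + 0.0195204 = 7.03534 m along the plane.

h_p = 7.04 m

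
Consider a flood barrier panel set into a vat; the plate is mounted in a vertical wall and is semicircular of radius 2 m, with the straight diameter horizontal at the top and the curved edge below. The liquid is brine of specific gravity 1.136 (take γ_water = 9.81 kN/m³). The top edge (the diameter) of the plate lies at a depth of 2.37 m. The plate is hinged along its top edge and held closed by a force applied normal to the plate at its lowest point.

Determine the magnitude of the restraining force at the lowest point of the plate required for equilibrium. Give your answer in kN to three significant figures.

P ≈ 105 kN

γ = 1.136 × 9.81 = 11.14416 kN/m³.
The centroid of a semicircle lies 4r/(3π) = 0.848826 m from the diameter, here below the top edge, so the centroid depth is h_c = 2.37 + 0.848826 = 3.21883 m.
A = πr²/2 = π × 2²/2 = 6.28319 m².
Resultant F = γ·h_c·A = 11.14416 × 3.21883 × 6.28319 = 225.385 kN.
I_c = (π/8 − 8/(9π))·r⁴ = 0.109757 × 2⁴ = 1.75611 m⁴.
Centre of pressure: y_p = y_c + I_c/(y_c·A) = 3.21883 + 1.75611/(3.21883 × 6.28319) = 3.21883 + 0.0868307 = 3.30566 m along the plane.
The resultant acts 0.848826 + 0.0868307 = 0.935657 m (along the plate) below the hinge at the top edge, so the moment about the hinge is M = F × 0.935657 = 225.385 × 0.935657 = 210.883 kN·m.
A normal force at the bottom, 2 m from the hinge, must supply this moment: P = 210.883/2 = 105.442 kN.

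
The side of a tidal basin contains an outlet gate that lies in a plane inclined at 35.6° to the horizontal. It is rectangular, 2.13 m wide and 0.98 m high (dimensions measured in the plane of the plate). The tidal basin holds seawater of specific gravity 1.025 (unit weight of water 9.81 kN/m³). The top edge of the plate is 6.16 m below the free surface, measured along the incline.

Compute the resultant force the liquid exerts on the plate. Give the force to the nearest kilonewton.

F ≈ 81 kN

γ = 1.025 × 9.81 = 10.05525 kN/m³.
Let θ = 35.6° be the plate's angle to the horizontal; measure y along the incline from where the plane meets the free surface. Vertical depth h = y·sinθ with sinθ = 0.582123.
The centroid lies 0.98/2 = 0.49 m below the top edge, so y_c = 6.16 + 0.49 = 6.65 m and h_c = 6.65 × 0.582123 = 3.87112 m.
A = 2.13 × 0.98 = 2.0874 m².
Resultant F = γ·h_c·A = 10.05525 × 3.87112 × 2.0874 = 81.2522 kN.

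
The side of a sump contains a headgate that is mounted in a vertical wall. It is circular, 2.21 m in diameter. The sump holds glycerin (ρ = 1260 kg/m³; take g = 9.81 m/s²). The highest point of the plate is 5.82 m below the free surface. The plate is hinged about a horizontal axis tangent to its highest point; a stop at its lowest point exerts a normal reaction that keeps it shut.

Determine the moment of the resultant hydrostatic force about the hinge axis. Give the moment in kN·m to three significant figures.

γ = ρg = 1260 × 9.81 / 1000 = 12.3606 kN/m³.
The centroid is at the centre, 1.105 m below the top of the plate, so the centroid depth is h_c = 5.82 + 1.105 = 6.925 m.
A = π(1.105)² = 3.83596 m².
Resultant F = γ·h_c·A = 12.3606 × 6.925 × 3.83596 = 328.347 kN.
I_c = πr⁴/4 = π × 1.105⁴/4 = 1.17095 m⁴.
Centre of pressure: y_p = y_c + I_c/(y_c·A) = 6.925 + 1.17095/(6.925 × 3.83596) = 6.925 + 0.0440803 = 6.96908 m along the plane.
The resultant acts 1.105 + 0.0440803 = 1.14908 m (along the plate) below the hinge at the top edge, so the moment about the hinge is M = F × 1.14908 = 328.347 × 1.14908 = 377.297 kN·m.

M ≈ 377 kN·m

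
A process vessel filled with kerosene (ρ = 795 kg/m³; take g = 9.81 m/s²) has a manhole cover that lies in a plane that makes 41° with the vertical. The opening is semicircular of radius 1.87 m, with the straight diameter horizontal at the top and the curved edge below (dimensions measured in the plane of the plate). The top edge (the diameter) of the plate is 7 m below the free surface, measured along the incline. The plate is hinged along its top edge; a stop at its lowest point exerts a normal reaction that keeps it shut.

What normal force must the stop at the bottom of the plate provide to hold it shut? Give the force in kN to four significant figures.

P ≈ 111.2 kN

γ = ρg = 795 × 9.81 / 1000 = 7.79895 kN/m³.
The plate makes 41° with the vertical, i.e. θ = 90° − 41° = 49° to the horizontal. Measuring y along the incline from the free-surface line, vertical depth h = y·sinθ with sinθ = 0.754710.
The centroid of a semicircle lies 4r/(3π) = 0.793653 m from the diameter, here below the top edge, so y_c = 7 + 0.793653 = 7.79365 m and h_c = 7.79365 × 0.754710 = 5.88195 m.
A = πr²/2 = π × 1.87²/2 = 5.49292 m².
Resultant F = γ·h_c·A = 7.79895 × 5.88195 × 5.49292 = 251.977 kN.
I_c = (π/8 − 8/(9π))·r⁴ = 0.109757 × 1.87⁴ = 1.34214 m⁴.
Centre of pressure: y_p = y_c + I_c/(y_c·A) = 7.79365 + 1.34214/(7.79365 × 5.49292) = 7.79365 + 0.0313512 = 7.825 m along the plane.
The resultant acts 0.793653 + 0.0313512 = 0.825004 m (along the plate) below the hinge at the top edge, so the moment about the hinge is M = F × 0.825004 = 251.977 × 0.825004 = 207.882 kN·m.
A normal force at the bottom, 1.87 m from the hinge, must supply this moment: P = 207.882/1.87 = 111.167 kN.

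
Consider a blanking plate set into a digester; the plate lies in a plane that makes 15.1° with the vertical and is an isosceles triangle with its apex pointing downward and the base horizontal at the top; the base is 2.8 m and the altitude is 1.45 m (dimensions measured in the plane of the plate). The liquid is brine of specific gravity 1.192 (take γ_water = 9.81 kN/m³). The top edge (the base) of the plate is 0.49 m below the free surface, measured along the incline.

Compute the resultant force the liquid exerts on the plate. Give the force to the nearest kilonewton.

F ≈ 22 kN

γ = 1.192 × 9.81 = 11.69352 kN/m³.
The plate makes 15.1° with the vertical, i.e. θ = 90° − 15.1° = 74.9° to the horizontal. Measuring y along the incline from the free-surface line, vertical depth h = y·sinθ with sinθ = 0.965473.
With the apex down, the centroid sits h/3 = 1.45/3 = 0.483333 m below the base (the top edge), so y_c = 0.49 + 0.483333 = 0.973333 m and h_c = 0.973333 × 0.965473 = 0.939727 m.
A = ½ × 2.8 × 1.45 = 2.03 m².
Resultant F = γ·h_c·A = 11.69352 × 0.939727 × 2.03 = 22.3071 kN.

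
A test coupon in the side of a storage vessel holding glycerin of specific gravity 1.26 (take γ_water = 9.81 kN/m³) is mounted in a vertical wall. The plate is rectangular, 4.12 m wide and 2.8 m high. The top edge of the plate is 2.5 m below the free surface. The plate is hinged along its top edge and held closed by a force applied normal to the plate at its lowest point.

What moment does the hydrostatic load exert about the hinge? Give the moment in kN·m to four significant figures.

M ≈ 871.7 kN·m

γ = 1.26 × 9.81 = 12.3606 kN/m³.
The centroid lies 2.8/2 = 1.4 m below the top edge, so the centroid depth is h_c = 2.5 + 1.4 = 3.9 m.
A = 4.12 × 2.8 = 11.536 m².
Resultant F = γ·h_c·A = 12.3606 × 3.9 × 11.536 = 556.108 kN.
I_c = b·h³/12 = 4.12 × 2.8³/12 = 7.53685 m⁴.
Centre of pressure: y_p = y_c + I_c/(y_c·A) = 3.9 + 7.53685/(3.9 × 11.536) = 3.9 + 0.167521 = 4.06752 m along the plane.
The resultant acts 1.4 + 0.167521 = 1.56752 m (along the plate) below the hinge at the top edge, so the moment about the hinge is M = F × 1.56752 = 556.108 × 1.56752 = 871.71 kN·m.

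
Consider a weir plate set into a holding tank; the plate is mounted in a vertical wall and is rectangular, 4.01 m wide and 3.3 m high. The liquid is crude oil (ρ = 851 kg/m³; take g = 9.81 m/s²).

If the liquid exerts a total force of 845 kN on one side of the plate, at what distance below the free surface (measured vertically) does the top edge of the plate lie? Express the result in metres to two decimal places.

d_top ≈ 6.00 m

γ = ρg = 851 × 9.81 / 1000 = 8.34831 kN/m³.
A = 4.01 × 3.3 = 13.233 m².
From F = γ·h_c·A, the centroid depth is h_c = 845/(8.34831 × 13.233) = 7.64891 m.
The centroid lies 3.3/2 = 1.65 m below the top edge, so the top edge sits at h_top = 7.64891 − 1.65 = 5.99891 m below the surface.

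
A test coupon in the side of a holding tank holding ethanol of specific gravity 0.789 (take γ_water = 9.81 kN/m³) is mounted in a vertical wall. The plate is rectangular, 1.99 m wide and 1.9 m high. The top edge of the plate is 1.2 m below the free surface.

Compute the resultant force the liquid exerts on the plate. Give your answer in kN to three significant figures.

γ = 0.789 × 9.81 = 7.74009 kN/m³.
The centroid lies 1.9/2 = 0.95 m below the top edge, so the centroid depth is h_c = 1.2 + 0.95 = 2.15 m.
A = 1.99 × 1.9 = 3.781 m².
Resultant F = γ·h_c·A = 7.74009 × 2.15 × 3.781 = 62.9204 kN.

F ≈ 62.9 kN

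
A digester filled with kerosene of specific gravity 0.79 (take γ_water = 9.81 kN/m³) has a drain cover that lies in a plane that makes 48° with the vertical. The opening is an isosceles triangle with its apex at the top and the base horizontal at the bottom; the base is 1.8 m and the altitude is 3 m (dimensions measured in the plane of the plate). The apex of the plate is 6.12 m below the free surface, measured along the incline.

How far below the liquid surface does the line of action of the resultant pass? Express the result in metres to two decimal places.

γ = 0.79 × 9.81 = 7.7499 kN/m³.
The plate makes 48° with the vertical, i.e. θ = 90° − 48° = 42° to the horizontal. Measuring y along the incline from the free-surface line, vertical depth h = y·sinθ with sinθ = 0.669131.
With the apex up, the centroid sits 2h/3 = 2 × 3/3 = 2 m below the apex, so y_c = 6.12 + 2 = 8.12 m and h_c = 8.12 × 0.669131 = 5.43334 m.
A = ½ × 1.8 × 3 = 2.7 m².
Resultant F = γ·h_c·A = 7.7499 × 5.43334 × 2.7 = 113.691 kN.
I_c = b·h³/36 = 1.8 × 3³/36 = 1.35 m⁴.
Centre of pressure: y_p = y_c + I_c/(y_c·A) = 8.12 + 1.35/(8.12 × 2.7) = 8.12 + 0.0615764 = 8.18158 m along the plane.
Vertically, h_p = y_p·sinθ = 8.18158 × 0.669131 = 5.47455 m.

h_p = 5.47 m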